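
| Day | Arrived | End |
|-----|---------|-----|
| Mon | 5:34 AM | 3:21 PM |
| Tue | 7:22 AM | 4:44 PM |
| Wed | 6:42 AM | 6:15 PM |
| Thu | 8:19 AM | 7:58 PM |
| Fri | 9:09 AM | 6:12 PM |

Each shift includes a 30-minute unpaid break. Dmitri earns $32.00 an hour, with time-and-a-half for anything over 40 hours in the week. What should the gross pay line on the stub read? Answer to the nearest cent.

$1707.20

Mon: 5:34 AM–3:21 PM = 9 h 47 min; less 30 min break → 9 h 17 min
Tue: 7:22 AM–4:44 PM = 9 h 22 min; less 30 min break → 8 h 52 min
Wed: 6:42 AM–6:15 PM = 11 h 33 min; less 30 min break → 11 h 3 min
Thu: 8:19 AM–7:58 PM = 11 h 39 min; less 30 min break → 11 h 9 min
Fri: 9:09 AM–6:12 PM = 9 h 3 min; less 30 min break → 8 h 33 min
Total worked: 48 h 54 min = 2934 min.
Regular 40 h 0 min = 2400 min at $32.00/h; overtime 8 h 54 min = 534 min at $48.00/h.
Pay = (2400 × $32.00 + 534 × $48.00) ÷ 60 = $1707.20.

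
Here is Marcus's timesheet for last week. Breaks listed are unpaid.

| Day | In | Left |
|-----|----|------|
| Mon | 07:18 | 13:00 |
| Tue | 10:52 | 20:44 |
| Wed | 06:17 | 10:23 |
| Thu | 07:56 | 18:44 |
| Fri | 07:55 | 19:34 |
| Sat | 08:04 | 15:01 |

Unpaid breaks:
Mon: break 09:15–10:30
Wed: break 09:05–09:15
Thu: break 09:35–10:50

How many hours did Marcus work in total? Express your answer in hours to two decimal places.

Mon: 07:18–13:00 = 5 h 42 min; less 75 min break → 4 h 27 min
Tue: 10:52–20:44 = 9 h 52 min
Wed: 06:17–10:23 = 4 h 6 min; less 10 min break → 3 h 56 min
Thu: 07:56–18:44 = 10 h 48 min; less 75 min break → 9 h 33 min
Fri: 07:55–19:34 = 11 h 39 min
Sat: 08:04–15:01 = 6 h 57 min
Total: 4 h 27 min + 9 h 52 min + 3 h 56 min + 9 h 33 min + 11 h 39 min + 6 h 57 min = 46 h 24 min.

46.40 hours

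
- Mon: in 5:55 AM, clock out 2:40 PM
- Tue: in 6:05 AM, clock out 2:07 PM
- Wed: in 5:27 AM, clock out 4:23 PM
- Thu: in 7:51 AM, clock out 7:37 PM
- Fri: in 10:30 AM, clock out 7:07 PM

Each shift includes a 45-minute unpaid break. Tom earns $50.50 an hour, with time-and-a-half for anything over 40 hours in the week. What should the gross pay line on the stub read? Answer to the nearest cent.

Mon: 5:55 AM–2:40 PM = 8 h 45 min; less 45 min break → 8 h 0 min
Tue: 6:05 AM–2:07 PM = 8 h 2 min; less 45 min break → 7 h 17 min
Wed: 5:27 AM–4:23 PM = 10 h 56 min; less 45 min break → 10 h 11 min
Thu: 7:51 AM–7:37 PM = 11 h 46 min; less 45 min break → 11 h 1 min
Fri: 10:30 AM–7:07 PM = 8 h 37 min; less 45 min break → 7 h 52 min
Total worked: 44 h 21 min = 2661 min.
Regular 40 h 0 min = 2400 min at $50.50/h; overtime 4 h 21 min = 261 min at $75.75/h.
Pay = (2400 × $50.50 + 261 × $75.75) ÷ 60 = $2349.51.

$2349.51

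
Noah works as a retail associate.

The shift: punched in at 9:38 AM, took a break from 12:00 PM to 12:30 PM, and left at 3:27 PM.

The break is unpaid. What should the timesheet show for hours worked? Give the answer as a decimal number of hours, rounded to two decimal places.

The shift: 9:38 AM–3:27 PM = 5 h 49 min; less 30 min break → 5 h 19 min

5.32 hours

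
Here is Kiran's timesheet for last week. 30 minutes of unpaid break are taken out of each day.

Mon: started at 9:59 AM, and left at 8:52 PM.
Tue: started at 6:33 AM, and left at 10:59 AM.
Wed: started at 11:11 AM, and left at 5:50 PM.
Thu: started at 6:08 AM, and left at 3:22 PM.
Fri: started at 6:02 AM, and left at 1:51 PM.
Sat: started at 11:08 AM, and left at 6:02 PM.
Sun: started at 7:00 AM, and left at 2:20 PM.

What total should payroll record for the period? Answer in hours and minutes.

Mon: 9:59 AM–8:52 PM = 10 h 53 min; less 30 min break → 10 h 23 min
Tue: 6:33 AM–10:59 AM = 4 h 26 min; less 30 min break → 3 h 56 min
Wed: 11:11 AM–5:50 PM = 6 h 39 min; less 30 min break → 6 h 9 min
Thu: 6:08 AM–3:22 PM = 9 h 14 min; less 30 min break → 8 h 44 min
Fri: 6:02 AM–1:51 PM = 7 h 49 min; less 30 min break → 7 h 19 min
Sat: 11:08 AM–6:02 PM = 6 h 54 min; less 30 min break → 6 h 24 min
Sun: 7:00 AM–2:20 PM = 7 h 20 min; less 30 min break → 6 h 50 min
Total: 10 h 23 min + 3 h 56 min + 6 h 9 min + 8 h 44 min + 7 h 19 min + 6 h 24 min + 6 h 50 min = 49 h 45 min.

49 h 45 min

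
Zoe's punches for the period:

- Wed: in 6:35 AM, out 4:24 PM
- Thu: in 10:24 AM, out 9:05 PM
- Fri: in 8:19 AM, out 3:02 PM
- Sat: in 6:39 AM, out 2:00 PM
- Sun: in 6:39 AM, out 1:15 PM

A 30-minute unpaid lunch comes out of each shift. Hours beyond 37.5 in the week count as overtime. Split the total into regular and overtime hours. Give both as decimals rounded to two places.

Regular 37.50 hours, overtime 1.17 hours

Wed: 6:35 AM–4:24 PM = 9 h 49 min; less 30 min break → 9 h 19 min
Thu: 10:24 AM–9:05 PM = 10 h 41 min; less 30 min break → 10 h 11 min
Fri: 8:19 AM–3:02 PM = 6 h 43 min; less 30 min break → 6 h 13 min
Sat: 6:39 AM–2:00 PM = 7 h 21 min; less 30 min break → 6 h 51 min
Sun: 6:39 AM–1:15 PM = 6 h 36 min; less 30 min break → 6 h 6 min
Total worked: 38 h 40 min = 38.67 h.
Threshold 37.5 h → overtime 1 h 10 min, regular 37 h 30 min.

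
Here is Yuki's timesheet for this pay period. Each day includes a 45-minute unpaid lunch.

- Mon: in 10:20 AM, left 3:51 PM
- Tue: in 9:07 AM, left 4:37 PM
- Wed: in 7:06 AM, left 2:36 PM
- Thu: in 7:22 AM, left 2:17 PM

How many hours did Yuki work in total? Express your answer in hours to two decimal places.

24.43 hours

Mon: 10:20 AM–3:51 PM = 5 h 31 min; less 45 min break → 4 h 46 min
Tue: 9:07 AM–4:37 PM = 7 h 30 min; less 45 min break → 6 h 45 min
Wed: 7:06 AM–2:36 PM = 7 h 30 min; less 45 min break → 6 h 45 min
Thu: 7:22 AM–2:17 PM = 6 h 55 min; less 45 min break → 6 h 10 min
Total: 4 h 46 min + 6 h 45 min + 6 h 45 min + 6 h 10 min = 24 h 26 min.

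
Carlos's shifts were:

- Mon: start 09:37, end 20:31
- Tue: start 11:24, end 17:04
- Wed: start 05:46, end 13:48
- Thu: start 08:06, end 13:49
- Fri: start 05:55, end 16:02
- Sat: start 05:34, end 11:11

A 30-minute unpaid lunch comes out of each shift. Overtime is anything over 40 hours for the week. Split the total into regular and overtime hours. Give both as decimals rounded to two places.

Mon: 09:37–20:31 = 10 h 54 min; less 30 min break → 10 h 24 min
Tue: 11:24–17:04 = 5 h 40 min; less 30 min break → 5 h 10 min
Wed: 05:46–13:48 = 8 h 2 min; less 30 min break → 7 h 32 min
Thu: 08:06–13:49 = 5 h 43 min; less 30 min break → 5 h 13 min
Fri: 05:55–16:02 = 10 h 7 min; less 30 min break → 9 h 37 min
Sat: 05:34–11:11 = 5 h 37 min; less 30 min break → 5 h 7 min
Total worked: 43 h 3 min = 43.05 h.
Threshold 40 h → overtime 3 h 3 min, regular 40 h 0 min.

Regular 40.00 hours, overtime 3.05 hours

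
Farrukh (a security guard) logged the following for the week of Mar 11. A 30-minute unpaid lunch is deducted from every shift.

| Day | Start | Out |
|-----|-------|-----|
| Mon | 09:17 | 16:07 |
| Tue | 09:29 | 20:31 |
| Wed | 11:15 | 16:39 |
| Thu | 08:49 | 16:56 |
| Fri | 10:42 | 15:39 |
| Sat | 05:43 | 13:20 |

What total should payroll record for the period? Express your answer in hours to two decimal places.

40.95 hours

Mon: 09:17–16:07 = 6 h 50 min; less 30 min break → 6 h 20 min
Tue: 09:29–20:31 = 11 h 2 min; less 30 min break → 10 h 32 min
Wed: 11:15–16:39 = 5 h 24 min; less 30 min break → 4 h 54 min
Thu: 08:49–16:56 = 8 h 7 min; less 30 min break → 7 h 37 min
Fri: 10:42–15:39 = 4 h 57 min; less 30 min break → 4 h 27 min
Sat: 05:43–13:20 = 7 h 37 min; less 30 min break → 7 h 7 min
Total: 6 h 20 min + 10 h 32 min + 4 h 54 min + 7 h 37 min + 4 h 27 min + 7 h 7 min = 40 h 57 min.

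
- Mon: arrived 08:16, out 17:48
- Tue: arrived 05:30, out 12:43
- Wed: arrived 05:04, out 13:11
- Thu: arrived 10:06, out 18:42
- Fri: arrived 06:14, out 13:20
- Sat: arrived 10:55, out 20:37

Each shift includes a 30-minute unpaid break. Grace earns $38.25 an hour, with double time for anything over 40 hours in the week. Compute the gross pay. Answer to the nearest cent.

$2085.90

Mon: 08:16–17:48 = 9 h 32 min; less 30 min break → 9 h 2 min
Tue: 05:30–12:43 = 7 h 13 min; less 30 min break → 6 h 43 min
Wed: 05:04–13:11 = 8 h 7 min; less 30 min break → 7 h 37 min
Thu: 10:06–18:42 = 8 h 36 min; less 30 min break → 8 h 6 min
Fri: 06:14–13:20 = 7 h 6 min; less 30 min break → 6 h 36 min
Sat: 10:55–20:37 = 9 h 42 min; less 30 min break → 9 h 12 min
Total worked: 47 h 16 min = 2836 min.
Regular 40 h 0 min = 2400 min at $38.25/h; overtime 7 h 16 min = 436 min at $76.50/h.
Pay = (2400 × $38.25 + 436 × $76.50) ÷ 60 = $2085.90.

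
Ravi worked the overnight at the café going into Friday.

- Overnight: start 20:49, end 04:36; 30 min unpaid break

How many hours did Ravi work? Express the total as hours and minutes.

7 h 17 min

Overnight: 20:49 → midnight = 3 h 11 min; midnight → 04:36 = 4 h 36 min; span 7 h 47 min; less 30 min break → 7 h 17 min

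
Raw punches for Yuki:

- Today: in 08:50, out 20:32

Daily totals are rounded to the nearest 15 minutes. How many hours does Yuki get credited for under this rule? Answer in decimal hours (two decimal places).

Today: 08:50–20:32 = 11 h 42 min → rounds to 11 h 45 min

11.75 hours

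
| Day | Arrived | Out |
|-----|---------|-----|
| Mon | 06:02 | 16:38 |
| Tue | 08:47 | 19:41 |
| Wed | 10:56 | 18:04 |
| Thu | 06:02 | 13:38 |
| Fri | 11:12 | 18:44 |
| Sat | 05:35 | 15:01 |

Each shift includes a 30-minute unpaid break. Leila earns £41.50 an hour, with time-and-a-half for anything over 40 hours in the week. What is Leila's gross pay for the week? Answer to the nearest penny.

Mon: 06:02–16:38 = 10 h 36 min; less 30 min break → 10 h 6 min
Tue: 08:47–19:41 = 10 h 54 min; less 30 min break → 10 h 24 min
Wed: 10:56–18:04 = 7 h 8 min; less 30 min break → 6 h 38 min
Thu: 06:02–13:38 = 7 h 36 min; less 30 min break → 7 h 6 min
Fri: 11:12–18:44 = 7 h 32 min; less 30 min break → 7 h 2 min
Sat: 05:35–15:01 = 9 h 26 min; less 30 min break → 8 h 56 min
Total worked: 50 h 12 min = 3012 min.
Regular 40 h 0 min = 2400 min at £41.50/h; overtime 10 h 12 min = 612 min at £62.25/h.
Pay = (2400 × £41.50 + 612 × £62.25) ÷ 60 = £2294.95.

£2294.95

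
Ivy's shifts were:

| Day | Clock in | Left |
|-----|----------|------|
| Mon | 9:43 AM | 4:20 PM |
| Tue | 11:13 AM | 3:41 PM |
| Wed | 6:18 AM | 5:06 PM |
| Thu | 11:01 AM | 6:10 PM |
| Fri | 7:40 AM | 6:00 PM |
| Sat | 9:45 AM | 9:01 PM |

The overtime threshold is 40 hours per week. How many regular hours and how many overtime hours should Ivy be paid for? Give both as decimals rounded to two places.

Regular 40.00 hours, overtime 10.63 hours

Mon: 9:43 AM–4:20 PM = 6 h 37 min
Tue: 11:13 AM–3:41 PM = 4 h 28 min
Wed: 6:18 AM–5:06 PM = 10 h 48 min
Thu: 11:01 AM–6:10 PM = 7 h 9 min
Fri: 7:40 AM–6:00 PM = 10 h 20 min
Sat: 9:45 AM–9:01 PM = 11 h 16 min
Total worked: 50 h 38 min = 50.63 h.
Threshold 40 h → overtime 10 h 38 min, regular 40 h 0 min.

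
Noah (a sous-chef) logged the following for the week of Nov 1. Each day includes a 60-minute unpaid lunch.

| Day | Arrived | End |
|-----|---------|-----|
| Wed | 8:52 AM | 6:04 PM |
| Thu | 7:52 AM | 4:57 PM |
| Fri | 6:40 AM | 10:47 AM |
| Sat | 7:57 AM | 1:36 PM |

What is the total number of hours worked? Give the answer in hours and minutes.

24 h 3 min

Wed: 8:52 AM–6:04 PM = 9 h 12 min; less 60 min break → 8 h 12 min
Thu: 7:52 AM–4:57 PM = 9 h 5 min; less 60 min break → 8 h 5 min
Fri: 6:40 AM–10:47 AM = 4 h 7 min; less 60 min break → 3 h 7 min
Sat: 7:57 AM–1:36 PM = 5 h 39 min; less 60 min break → 4 h 39 min
Total: 8 h 12 min + 8 h 5 min + 3 h 7 min + 4 h 39 min = 24 h 3 min.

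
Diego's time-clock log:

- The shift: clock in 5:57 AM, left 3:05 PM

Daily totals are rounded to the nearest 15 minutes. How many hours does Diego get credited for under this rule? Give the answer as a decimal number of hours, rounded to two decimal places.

9.25 hours

The shift: 5:57 AM–3:05 PM = 9 h 8 min → rounds to 9 h 15 min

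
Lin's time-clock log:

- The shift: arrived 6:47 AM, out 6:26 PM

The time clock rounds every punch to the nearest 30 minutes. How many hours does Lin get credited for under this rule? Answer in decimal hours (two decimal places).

11.50 hours

The shift: in 6:47 AM→7:00 AM, out 6:26 PM→6:30 PM; 11 h 30 min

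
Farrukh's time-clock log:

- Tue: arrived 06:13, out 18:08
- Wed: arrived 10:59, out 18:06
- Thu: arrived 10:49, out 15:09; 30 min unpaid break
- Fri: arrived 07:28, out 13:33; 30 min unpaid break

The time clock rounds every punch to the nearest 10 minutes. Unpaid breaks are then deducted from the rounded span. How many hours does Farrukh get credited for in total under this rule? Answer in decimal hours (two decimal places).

28.50 hours

Tue: in 06:13→06:10, out 18:08→18:10; 12 h 0 min
Wed: in 10:59→11:00, out 18:06→18:10; 7 h 10 min
Thu: in 10:49→10:50, out 15:09→15:10; 4 h 20 min − 30 min = 3 h 50 min
Fri: in 07:28→07:30, out 13:33→13:30; 6 h 0 min − 30 min = 5 h 30 min
Total credited: 28 h 30 min.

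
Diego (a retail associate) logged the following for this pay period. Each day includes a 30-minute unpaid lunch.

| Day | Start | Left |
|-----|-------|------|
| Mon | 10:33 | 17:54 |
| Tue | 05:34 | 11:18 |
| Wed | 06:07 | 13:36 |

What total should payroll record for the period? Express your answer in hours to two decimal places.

Mon: 10:33–17:54 = 7 h 21 min; less 30 min break → 6 h 51 min
Tue: 05:34–11:18 = 5 h 44 min; less 30 min break → 5 h 14 min
Wed: 06:07–13:36 = 7 h 29 min; less 30 min break → 6 h 59 min
Total: 6 h 51 min + 5 h 14 min + 6 h 59 min = 19 h 4 min.

19.07 hours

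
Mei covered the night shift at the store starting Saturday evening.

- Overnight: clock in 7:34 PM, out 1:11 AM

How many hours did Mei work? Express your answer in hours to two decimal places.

5.62 hours

Overnight: 7:34 PM → midnight = 4 h 26 min; midnight → 1:11 AM = 1 h 11 min; span 5 h 37 min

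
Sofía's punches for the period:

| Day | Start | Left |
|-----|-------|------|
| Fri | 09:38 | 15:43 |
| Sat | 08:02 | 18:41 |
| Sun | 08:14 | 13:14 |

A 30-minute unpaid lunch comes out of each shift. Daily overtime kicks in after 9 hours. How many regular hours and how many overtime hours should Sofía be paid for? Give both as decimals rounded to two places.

Fri: 09:38–15:43 = 6 h 5 min; less 30 min break → 5 h 35 min
Sat: 08:02–18:41 = 10 h 39 min; less 30 min break → 10 h 9 min
Sun: 08:14–13:14 = 5 h 0 min; less 30 min break → 4 h 30 min
Fri reg 5 h 35 min / OT 0 h 0 min; Sat reg 9 h 0 min / OT 1 h 9 min; Sun reg 4 h 30 min / OT 0 h 0 min.
Totals: regular 19 h 5 min, overtime 1 h 9 min.

Regular 19.08 hours, overtime 1.15 hours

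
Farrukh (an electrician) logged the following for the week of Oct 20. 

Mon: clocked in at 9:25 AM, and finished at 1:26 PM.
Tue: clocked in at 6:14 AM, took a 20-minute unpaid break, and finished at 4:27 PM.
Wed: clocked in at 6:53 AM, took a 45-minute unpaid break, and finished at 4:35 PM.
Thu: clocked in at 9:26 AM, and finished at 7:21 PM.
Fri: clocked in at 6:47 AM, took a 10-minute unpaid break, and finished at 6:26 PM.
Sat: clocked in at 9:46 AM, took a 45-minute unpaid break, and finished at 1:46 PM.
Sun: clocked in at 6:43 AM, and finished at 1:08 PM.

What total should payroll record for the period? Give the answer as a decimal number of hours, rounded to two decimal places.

Mon: 9:25 AM–1:26 PM = 4 h 1 min
Tue: 6:14 AM–4:27 PM = 10 h 13 min; less 20 min break → 9 h 53 min
Wed: 6:53 AM–4:35 PM = 9 h 42 min; less 45 min break → 8 h 57 min
Thu: 9:26 AM–7:21 PM = 9 h 55 min
Fri: 6:47 AM–6:26 PM = 11 h 39 min; less 10 min break → 11 h 29 min
Sat: 9:46 AM–1:46 PM = 4 h 0 min; less 45 min break → 3 h 15 min
Sun: 6:43 AM–1:08 PM = 6 h 25 min
Total: 4 h 1 min + 9 h 53 min + 8 h 57 min + 9 h 55 min + 11 h 29 min + 3 h 15 min + 6 h 25 min = 53 h 55 min.

53.92 hours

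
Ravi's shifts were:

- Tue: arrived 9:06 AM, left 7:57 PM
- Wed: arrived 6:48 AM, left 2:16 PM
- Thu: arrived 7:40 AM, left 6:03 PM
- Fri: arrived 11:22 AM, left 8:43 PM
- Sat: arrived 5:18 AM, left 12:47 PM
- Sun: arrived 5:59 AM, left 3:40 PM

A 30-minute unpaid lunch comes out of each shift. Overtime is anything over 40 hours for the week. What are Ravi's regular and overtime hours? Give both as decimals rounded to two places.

Tue: 9:06 AM–7:57 PM = 10 h 51 min; less 30 min break → 10 h 21 min
Wed: 6:48 AM–2:16 PM = 7 h 28 min; less 30 min break → 6 h 58 min
Thu: 7:40 AM–6:03 PM = 10 h 23 min; less 30 min break → 9 h 53 min
Fri: 11:22 AM–8:43 PM = 9 h 21 min; less 30 min break → 8 h 51 min
Sat: 5:18 AM–12:47 PM = 7 h 29 min; less 30 min break → 6 h 59 min
Sun: 5:59 AM–3:40 PM = 9 h 41 min; less 30 min break → 9 h 11 min
Total worked: 52 h 13 min = 52.22 h.
Threshold 40 h → overtime 12 h 13 min, regular 40 h 0 min.

Regular 40.00 hours, overtime 12.22 hours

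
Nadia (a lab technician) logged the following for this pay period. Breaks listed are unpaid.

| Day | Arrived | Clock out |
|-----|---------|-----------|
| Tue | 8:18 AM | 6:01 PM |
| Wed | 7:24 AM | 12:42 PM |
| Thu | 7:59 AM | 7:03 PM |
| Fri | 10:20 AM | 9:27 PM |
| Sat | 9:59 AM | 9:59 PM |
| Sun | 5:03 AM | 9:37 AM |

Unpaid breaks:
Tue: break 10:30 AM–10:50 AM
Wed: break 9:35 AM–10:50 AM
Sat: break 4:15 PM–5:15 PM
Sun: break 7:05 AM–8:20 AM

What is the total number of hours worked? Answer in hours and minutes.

49 h 56 min

Tue: 8:18 AM–6:01 PM = 9 h 43 min; less 20 min break → 9 h 23 min
Wed: 7:24 AM–12:42 PM = 5 h 18 min; less 75 min break → 4 h 3 min
Thu: 7:59 AM–7:03 PM = 11 h 4 min
Fri: 10:20 AM–9:27 PM = 11 h 7 min
Sat: 9:59 AM–9:59 PM = 12 h 0 min; less 60 min break → 11 h 0 min
Sun: 5:03 AM–9:37 AM = 4 h 34 min; less 75 min break → 3 h 19 min
Total: 9 h 23 min + 4 h 3 min + 11 h 4 min + 11 h 7 min + 11 h 0 min + 3 h 19 min = 49 h 56 min.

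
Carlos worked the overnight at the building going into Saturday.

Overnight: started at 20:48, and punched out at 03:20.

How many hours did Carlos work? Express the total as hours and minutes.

Overnight: 20:48 → midnight = 3 h 12 min; midnight → 03:20 = 3 h 20 min; span 6 h 32 min

6 h 32 min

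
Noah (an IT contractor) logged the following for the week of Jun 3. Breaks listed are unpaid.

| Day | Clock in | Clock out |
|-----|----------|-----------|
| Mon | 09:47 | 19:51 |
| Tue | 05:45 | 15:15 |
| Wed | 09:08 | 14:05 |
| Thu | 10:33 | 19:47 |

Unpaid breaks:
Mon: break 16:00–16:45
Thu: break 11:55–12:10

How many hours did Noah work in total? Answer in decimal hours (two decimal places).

32.75 hours

Mon: 09:47–19:51 = 10 h 4 min; less 45 min break → 9 h 19 min
Tue: 05:45–15:15 = 9 h 30 min
Wed: 09:08–14:05 = 4 h 57 min
Thu: 10:33–19:47 = 9 h 14 min; less 15 min break → 8 h 59 min
Total: 9 h 19 min + 9 h 30 min + 4 h 57 min + 8 h 59 min = 32 h 45 min.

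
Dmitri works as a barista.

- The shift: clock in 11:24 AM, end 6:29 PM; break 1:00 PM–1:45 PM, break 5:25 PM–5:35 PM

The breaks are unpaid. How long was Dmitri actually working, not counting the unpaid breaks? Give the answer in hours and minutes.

6 h 10 min

The shift: 11:24 AM–6:29 PM = 7 h 5 min; less 55 min break → 6 h 10 min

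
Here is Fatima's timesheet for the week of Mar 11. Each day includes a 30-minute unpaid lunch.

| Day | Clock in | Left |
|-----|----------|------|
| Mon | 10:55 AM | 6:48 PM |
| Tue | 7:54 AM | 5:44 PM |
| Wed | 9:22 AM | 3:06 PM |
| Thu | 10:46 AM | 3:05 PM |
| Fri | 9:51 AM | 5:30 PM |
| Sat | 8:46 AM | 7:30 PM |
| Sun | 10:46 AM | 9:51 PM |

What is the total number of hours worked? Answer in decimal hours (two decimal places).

Mon: 10:55 AM–6:48 PM = 7 h 53 min; less 30 min break → 7 h 23 min
Tue: 7:54 AM–5:44 PM = 9 h 50 min; less 30 min break → 9 h 20 min
Wed: 9:22 AM–3:06 PM = 5 h 44 min; less 30 min break → 5 h 14 min
Thu: 10:46 AM–3:05 PM = 4 h 19 min; less 30 min break → 3 h 49 min
Fri: 9:51 AM–5:30 PM = 7 h 39 min; less 30 min break → 7 h 9 min
Sat: 8:46 AM–7:30 PM = 10 h 44 min; less 30 min break → 10 h 14 min
Sun: 10:46 AM–9:51 PM = 11 h 5 min; less 30 min break → 10 h 35 min
Total: 7 h 23 min + 9 h 20 min + 5 h 14 min + 3 h 49 min + 7 h 9 min + 10 h 14 min + 10 h 35 min = 53 h 44 min.

53.73 hours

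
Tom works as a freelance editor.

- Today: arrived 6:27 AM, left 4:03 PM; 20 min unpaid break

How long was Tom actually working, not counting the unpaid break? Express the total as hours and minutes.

9 h 16 min

Today: 6:27 AM–4:03 PM = 9 h 36 min; less 20 min break → 9 h 16 min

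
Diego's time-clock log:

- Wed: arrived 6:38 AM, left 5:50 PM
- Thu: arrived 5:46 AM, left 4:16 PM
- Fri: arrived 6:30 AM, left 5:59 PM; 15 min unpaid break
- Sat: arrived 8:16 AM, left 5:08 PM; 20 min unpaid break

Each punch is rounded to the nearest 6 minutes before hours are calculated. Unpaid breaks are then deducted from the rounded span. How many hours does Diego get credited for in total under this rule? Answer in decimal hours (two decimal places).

Wed: in 6:38 AM→6:36 AM, out 5:50 PM→5:48 PM; 11 h 12 min
Thu: in 5:46 AM→5:48 AM, out 4:16 PM→4:18 PM; 10 h 30 min
Fri: in 6:30 AM→6:30 AM, out 5:59 PM→6:00 PM; 11 h 30 min − 15 min = 11 h 15 min
Sat: in 8:16 AM→8:18 AM, out 5:08 PM→5:06 PM; 8 h 48 min − 20 min = 8 h 28 min
Total credited: 41 h 25 min.

41.42 hours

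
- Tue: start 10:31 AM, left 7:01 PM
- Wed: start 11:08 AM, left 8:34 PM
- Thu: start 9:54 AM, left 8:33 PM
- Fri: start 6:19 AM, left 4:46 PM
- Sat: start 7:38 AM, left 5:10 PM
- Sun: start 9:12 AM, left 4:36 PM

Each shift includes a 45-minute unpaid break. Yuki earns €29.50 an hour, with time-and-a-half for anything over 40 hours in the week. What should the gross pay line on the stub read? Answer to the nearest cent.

Tue: 10:31 AM–7:01 PM = 8 h 30 min; less 45 min break → 7 h 45 min
Wed: 11:08 AM–8:34 PM = 9 h 26 min; less 45 min break → 8 h 41 min
Thu: 9:54 AM–8:33 PM = 10 h 39 min; less 45 min break → 9 h 54 min
Fri: 6:19 AM–4:46 PM = 10 h 27 min; less 45 min break → 9 h 42 min
Sat: 7:38 AM–5:10 PM = 9 h 32 min; less 45 min break → 8 h 47 min
Sun: 9:12 AM–4:36 PM = 7 h 24 min; less 45 min break → 6 h 39 min
Total worked: 51 h 28 min = 3088 min.
Regular 40 h 0 min = 2400 min at €29.50/h; overtime 11 h 28 min = 688 min at €44.25/h.
Pay = (2400 × €29.50 + 688 × €44.25) ÷ 60 = €1687.40.

€1687.40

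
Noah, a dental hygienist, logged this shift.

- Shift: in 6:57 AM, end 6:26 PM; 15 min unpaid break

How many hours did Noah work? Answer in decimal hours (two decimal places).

Shift: 6:57 AM–6:26 PM = 11 h 29 min; less 15 min break → 11 h 14 min

11.23 hours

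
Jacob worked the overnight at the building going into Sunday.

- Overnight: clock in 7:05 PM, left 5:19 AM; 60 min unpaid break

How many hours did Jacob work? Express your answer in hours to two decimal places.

Overnight: 7:05 PM → midnight = 4 h 55 min; midnight → 5:19 AM = 5 h 19 min; span 10 h 14 min; less 60 min break → 9 h 14 min

9.23 hours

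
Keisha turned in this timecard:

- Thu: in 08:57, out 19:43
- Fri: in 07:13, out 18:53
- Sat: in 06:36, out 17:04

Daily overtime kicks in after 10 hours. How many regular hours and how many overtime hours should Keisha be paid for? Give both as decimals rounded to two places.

Regular 30.00 hours, overtime 2.90 hours

Thu: 08:57–19:43 = 10 h 46 min
Fri: 07:13–18:53 = 11 h 40 min
Sat: 06:36–17:04 = 10 h 28 min
Thu reg 10 h 0 min / OT 0 h 46 min; Fri reg 10 h 0 min / OT 1 h 40 min; Sat reg 10 h 0 min / OT 0 h 28 min.
Totals: regular 30 h 0 min, overtime 2 h 54 min.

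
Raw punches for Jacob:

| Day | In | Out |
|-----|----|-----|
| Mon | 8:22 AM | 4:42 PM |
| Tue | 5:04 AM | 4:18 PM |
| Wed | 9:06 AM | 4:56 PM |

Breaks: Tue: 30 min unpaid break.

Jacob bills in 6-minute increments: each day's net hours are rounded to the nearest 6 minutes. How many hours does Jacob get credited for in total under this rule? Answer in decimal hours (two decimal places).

Mon: 8:22 AM–4:42 PM = 8 h 20 min → rounds to 8 h 18 min
Tue: 5:04 AM–4:18 PM = 11 h 14 min − 30 min = 10 h 44 min → rounds to 10 h 42 min
Wed: 9:06 AM–4:56 PM = 7 h 50 min → rounds to 7 h 48 min
Total credited: 26 h 48 min.

26.80 hours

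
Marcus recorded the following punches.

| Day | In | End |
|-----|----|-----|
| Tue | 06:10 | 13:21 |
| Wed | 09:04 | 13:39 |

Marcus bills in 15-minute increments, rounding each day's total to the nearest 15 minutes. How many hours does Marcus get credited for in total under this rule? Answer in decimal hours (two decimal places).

11.75 hours

Tue: 06:10–13:21 = 7 h 11 min → rounds to 7 h 15 min
Wed: 09:04–13:39 = 4 h 35 min → rounds to 4 h 30 min
Total credited: 11 h 45 min.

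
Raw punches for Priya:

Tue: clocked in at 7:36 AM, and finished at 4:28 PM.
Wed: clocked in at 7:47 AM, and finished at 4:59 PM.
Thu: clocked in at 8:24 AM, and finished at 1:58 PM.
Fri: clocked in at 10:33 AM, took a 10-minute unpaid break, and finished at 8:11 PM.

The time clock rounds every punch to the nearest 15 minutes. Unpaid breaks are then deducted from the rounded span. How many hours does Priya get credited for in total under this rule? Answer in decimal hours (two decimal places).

Tue: in 7:36 AM→7:30 AM, out 4:28 PM→4:30 PM; 9 h 0 min
Wed: in 7:47 AM→7:45 AM, out 4:59 PM→5:00 PM; 9 h 15 min
Thu: in 8:24 AM→8:30 AM, out 1:58 PM→2:00 PM; 5 h 30 min
Fri: in 10:33 AM→10:30 AM, out 8:11 PM→8:15 PM; 9 h 45 min − 10 min = 9 h 35 min
Total credited: 33 h 20 min.

33.33 hours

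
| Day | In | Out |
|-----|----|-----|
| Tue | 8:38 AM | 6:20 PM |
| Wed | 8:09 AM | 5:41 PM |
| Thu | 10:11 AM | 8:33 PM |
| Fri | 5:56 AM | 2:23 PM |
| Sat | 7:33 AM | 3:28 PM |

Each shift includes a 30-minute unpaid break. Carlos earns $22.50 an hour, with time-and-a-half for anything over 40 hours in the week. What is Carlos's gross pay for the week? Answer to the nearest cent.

Tue: 8:38 AM–6:20 PM = 9 h 42 min; less 30 min break → 9 h 12 min
Wed: 8:09 AM–5:41 PM = 9 h 32 min; less 30 min break → 9 h 2 min
Thu: 10:11 AM–8:33 PM = 10 h 22 min; less 30 min break → 9 h 52 min
Fri: 5:56 AM–2:23 PM = 8 h 27 min; less 30 min break → 7 h 57 min
Sat: 7:33 AM–3:28 PM = 7 h 55 min; less 30 min break → 7 h 25 min
Total worked: 43 h 28 min = 2608 min.
Regular 40 h 0 min = 2400 min at $22.50/h; overtime 3 h 28 min = 208 min at $33.75/h.
Pay = (2400 × $22.50 + 208 × $33.75) ÷ 60 = $1017.00.

$1017.00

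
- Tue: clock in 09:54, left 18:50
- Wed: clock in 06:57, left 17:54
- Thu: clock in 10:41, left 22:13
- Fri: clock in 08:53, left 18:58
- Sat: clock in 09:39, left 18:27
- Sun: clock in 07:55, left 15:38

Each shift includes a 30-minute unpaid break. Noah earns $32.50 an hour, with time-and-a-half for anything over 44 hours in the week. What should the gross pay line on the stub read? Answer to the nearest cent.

Tue: 09:54–18:50 = 8 h 56 min; less 30 min break → 8 h 26 min
Wed: 06:57–17:54 = 10 h 57 min; less 30 min break → 10 h 27 min
Thu: 10:41–22:13 = 11 h 32 min; less 30 min break → 11 h 2 min
Fri: 08:53–18:58 = 10 h 5 min; less 30 min break → 9 h 35 min
Sat: 09:39–18:27 = 8 h 48 min; less 30 min break → 8 h 18 min
Sun: 07:55–15:38 = 7 h 43 min; less 30 min break → 7 h 13 min
Total worked: 55 h 1 min = 3301 min.
Regular 44 h 0 min = 2640 min at $32.50/h; overtime 11 h 1 min = 661 min at $48.75/h.
Pay = (2640 × $32.50 + 661 × $48.75) ÷ 60 = $1967.06.

$1967.06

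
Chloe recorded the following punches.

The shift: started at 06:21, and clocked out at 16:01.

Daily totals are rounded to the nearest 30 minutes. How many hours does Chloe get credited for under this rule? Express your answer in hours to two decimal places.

9.50 hours

The shift: 06:21–16:01 = 9 h 40 min → rounds to 9 h 30 min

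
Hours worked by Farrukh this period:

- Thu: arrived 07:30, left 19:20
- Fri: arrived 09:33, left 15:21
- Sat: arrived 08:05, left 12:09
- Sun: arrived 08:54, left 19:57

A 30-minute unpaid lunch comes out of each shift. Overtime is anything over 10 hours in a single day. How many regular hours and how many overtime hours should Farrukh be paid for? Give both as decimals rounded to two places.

Regular 28.87 hours, overtime 1.88 hours

Thu: 07:30–19:20 = 11 h 50 min; less 30 min break → 11 h 20 min
Fri: 09:33–15:21 = 5 h 48 min; less 30 min break → 5 h 18 min
Sat: 08:05–12:09 = 4 h 4 min; less 30 min break → 3 h 34 min
Sun: 08:54–19:57 = 11 h 3 min; less 30 min break → 10 h 33 min
Thu reg 10 h 0 min / OT 1 h 20 min; Fri reg 5 h 18 min / OT 0 h 0 min; Sat reg 3 h 34 min / OT 0 h 0 min; Sun reg 10 h 0 min / OT 0 h 33 min.
Totals: regular 28 h 52 min, overtime 1 h 53 min.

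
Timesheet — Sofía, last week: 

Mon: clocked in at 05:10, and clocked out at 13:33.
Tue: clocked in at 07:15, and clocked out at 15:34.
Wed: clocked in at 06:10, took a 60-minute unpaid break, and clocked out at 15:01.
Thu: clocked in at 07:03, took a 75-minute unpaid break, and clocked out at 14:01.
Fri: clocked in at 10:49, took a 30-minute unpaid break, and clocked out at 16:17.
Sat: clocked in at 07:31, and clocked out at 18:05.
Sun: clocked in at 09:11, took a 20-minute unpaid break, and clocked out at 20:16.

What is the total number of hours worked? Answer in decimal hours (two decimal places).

Mon: 05:10–13:33 = 8 h 23 min
Tue: 07:15–15:34 = 8 h 19 min
Wed: 06:10–15:01 = 8 h 51 min; less 60 min break → 7 h 51 min
Thu: 07:03–14:01 = 6 h 58 min; less 75 min break → 5 h 43 min
Fri: 10:49–16:17 = 5 h 28 min; less 30 min break → 4 h 58 min
Sat: 07:31–18:05 = 10 h 34 min
Sun: 09:11–20:16 = 11 h 5 min; less 20 min break → 10 h 45 min
Total: 8 h 23 min + 8 h 19 min + 7 h 51 min + 5 h 43 min + 4 h 58 min + 10 h 34 min + 10 h 45 min = 56 h 33 min.

56.55 hours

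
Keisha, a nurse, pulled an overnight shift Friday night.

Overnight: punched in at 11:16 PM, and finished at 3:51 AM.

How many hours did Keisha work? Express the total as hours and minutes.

4 h 35 min

Overnight: 11:16 PM → midnight = 0 h 44 min; midnight → 3:51 AM = 3 h 51 min; span 4 h 35 min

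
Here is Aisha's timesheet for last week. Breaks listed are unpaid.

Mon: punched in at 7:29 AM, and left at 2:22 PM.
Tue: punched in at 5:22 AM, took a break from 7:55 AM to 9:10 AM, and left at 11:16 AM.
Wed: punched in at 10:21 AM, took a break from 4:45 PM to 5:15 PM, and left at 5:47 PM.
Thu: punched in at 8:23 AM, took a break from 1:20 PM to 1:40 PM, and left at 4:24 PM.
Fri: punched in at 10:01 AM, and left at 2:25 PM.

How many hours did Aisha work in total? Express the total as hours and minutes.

30 h 33 min

Mon: 7:29 AM–2:22 PM = 6 h 53 min
Tue: 5:22 AM–11:16 AM = 5 h 54 min; less 75 min break → 4 h 39 min
Wed: 10:21 AM–5:47 PM = 7 h 26 min; less 30 min break → 6 h 56 min
Thu: 8:23 AM–4:24 PM = 8 h 1 min; less 20 min break → 7 h 41 min
Fri: 10:01 AM–2:25 PM = 4 h 24 min
Total: 6 h 53 min + 4 h 39 min + 6 h 56 min + 7 h 41 min + 4 h 24 min = 30 h 33 min.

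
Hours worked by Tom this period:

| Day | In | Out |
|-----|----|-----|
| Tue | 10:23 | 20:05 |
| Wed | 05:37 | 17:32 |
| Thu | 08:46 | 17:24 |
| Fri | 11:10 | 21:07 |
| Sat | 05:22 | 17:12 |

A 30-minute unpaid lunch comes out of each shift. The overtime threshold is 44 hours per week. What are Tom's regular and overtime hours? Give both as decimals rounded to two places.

Regular 44.00 hours, overtime 5.53 hours

Tue: 10:23–20:05 = 9 h 42 min; less 30 min break → 9 h 12 min
Wed: 05:37–17:32 = 11 h 55 min; less 30 min break → 11 h 25 min
Thu: 08:46–17:24 = 8 h 38 min; less 30 min break → 8 h 8 min
Fri: 11:10–21:07 = 9 h 57 min; less 30 min break → 9 h 27 min
Sat: 05:22–17:12 = 11 h 50 min; less 30 min break → 11 h 20 min
Total worked: 49 h 32 min = 49.53 h.
Threshold 44 h → overtime 5 h 32 min, regular 44 h 0 min.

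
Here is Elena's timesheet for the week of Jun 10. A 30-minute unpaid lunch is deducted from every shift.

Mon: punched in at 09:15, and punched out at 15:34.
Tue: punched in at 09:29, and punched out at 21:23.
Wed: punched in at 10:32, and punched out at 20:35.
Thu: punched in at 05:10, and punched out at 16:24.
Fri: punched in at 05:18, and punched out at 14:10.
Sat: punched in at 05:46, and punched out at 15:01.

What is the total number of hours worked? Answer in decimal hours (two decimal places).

Mon: 09:15–15:34 = 6 h 19 min; less 30 min break → 5 h 49 min
Tue: 09:29–21:23 = 11 h 54 min; less 30 min break → 11 h 24 min
Wed: 10:32–20:35 = 10 h 3 min; less 30 min break → 9 h 33 min
Thu: 05:10–16:24 = 11 h 14 min; less 30 min break → 10 h 44 min
Fri: 05:18–14:10 = 8 h 52 min; less 30 min break → 8 h 22 min
Sat: 05:46–15:01 = 9 h 15 min; less 30 min break → 8 h 45 min
Total: 5 h 49 min + 11 h 24 min + 9 h 33 min + 10 h 44 min + 8 h 22 min + 8 h 45 min = 54 h 37 min.

54.62 hours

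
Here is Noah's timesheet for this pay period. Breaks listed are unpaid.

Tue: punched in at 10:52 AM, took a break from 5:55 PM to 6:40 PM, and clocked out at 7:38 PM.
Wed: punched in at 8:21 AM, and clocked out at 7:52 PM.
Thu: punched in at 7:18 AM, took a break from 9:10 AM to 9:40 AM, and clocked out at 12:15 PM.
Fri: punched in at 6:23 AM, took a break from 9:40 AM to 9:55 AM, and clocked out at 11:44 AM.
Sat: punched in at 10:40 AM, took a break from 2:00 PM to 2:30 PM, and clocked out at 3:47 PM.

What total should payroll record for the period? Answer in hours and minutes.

33 h 42 min

Tue: 10:52 AM–7:38 PM = 8 h 46 min; less 45 min break → 8 h 1 min
Wed: 8:21 AM–7:52 PM = 11 h 31 min
Thu: 7:18 AM–12:15 PM = 4 h 57 min; less 30 min break → 4 h 27 min
Fri: 6:23 AM–11:44 AM = 5 h 21 min; less 15 min break → 5 h 6 min
Sat: 10:40 AM–3:47 PM = 5 h 7 min; less 30 min break → 4 h 37 min
Total: 8 h 1 min + 11 h 31 min + 4 h 27 min + 5 h 6 min + 4 h 37 min = 33 h 42 min.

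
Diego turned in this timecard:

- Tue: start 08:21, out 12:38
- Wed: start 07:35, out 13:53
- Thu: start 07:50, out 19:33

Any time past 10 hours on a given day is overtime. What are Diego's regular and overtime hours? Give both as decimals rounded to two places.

Regular 20.58 hours, overtime 1.72 hours

Tue: 08:21–12:38 = 4 h 17 min
Wed: 07:35–13:53 = 6 h 18 min
Thu: 07:50–19:33 = 11 h 43 min
Tue reg 4 h 17 min / OT 0 h 0 min; Wed reg 6 h 18 min / OT 0 h 0 min; Thu reg 10 h 0 min / OT 1 h 43 min.
Totals: regular 20 h 35 min, overtime 1 h 43 min.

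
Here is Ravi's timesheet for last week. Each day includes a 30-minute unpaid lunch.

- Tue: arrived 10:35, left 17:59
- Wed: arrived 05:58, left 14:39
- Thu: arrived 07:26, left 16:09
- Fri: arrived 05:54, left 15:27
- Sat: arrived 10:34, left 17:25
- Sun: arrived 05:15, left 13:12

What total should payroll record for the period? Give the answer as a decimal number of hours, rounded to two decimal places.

Tue: 10:35–17:59 = 7 h 24 min; less 30 min break → 6 h 54 min
Wed: 05:58–14:39 = 8 h 41 min; less 30 min break → 8 h 11 min
Thu: 07:26–16:09 = 8 h 43 min; less 30 min break → 8 h 13 min
Fri: 05:54–15:27 = 9 h 33 min; less 30 min break → 9 h 3 min
Sat: 10:34–17:25 = 6 h 51 min; less 30 min break → 6 h 21 min
Sun: 05:15–13:12 = 7 h 57 min; less 30 min break → 7 h 27 min
Total: 6 h 54 min + 8 h 11 min + 8 h 13 min + 9 h 3 min + 6 h 21 min + 7 h 27 min = 46 h 9 min.

46.15 hours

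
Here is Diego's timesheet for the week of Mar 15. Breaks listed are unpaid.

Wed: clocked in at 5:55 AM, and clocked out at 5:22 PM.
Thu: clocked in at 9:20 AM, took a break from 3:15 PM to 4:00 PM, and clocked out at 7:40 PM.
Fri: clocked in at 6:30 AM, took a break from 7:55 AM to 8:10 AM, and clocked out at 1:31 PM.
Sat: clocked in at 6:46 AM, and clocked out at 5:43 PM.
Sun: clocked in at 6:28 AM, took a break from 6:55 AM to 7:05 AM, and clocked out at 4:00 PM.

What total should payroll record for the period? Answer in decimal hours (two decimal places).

Wed: 5:55 AM–5:22 PM = 11 h 27 min
Thu: 9:20 AM–7:40 PM = 10 h 20 min; less 45 min break → 9 h 35 min
Fri: 6:30 AM–1:31 PM = 7 h 1 min; less 15 min break → 6 h 46 min
Sat: 6:46 AM–5:43 PM = 10 h 57 min
Sun: 6:28 AM–4:00 PM = 9 h 32 min; less 10 min break → 9 h 22 min
Total: 11 h 27 min + 9 h 35 min + 6 h 46 min + 10 h 57 min + 9 h 22 min = 48 h 7 min.

48.12 hours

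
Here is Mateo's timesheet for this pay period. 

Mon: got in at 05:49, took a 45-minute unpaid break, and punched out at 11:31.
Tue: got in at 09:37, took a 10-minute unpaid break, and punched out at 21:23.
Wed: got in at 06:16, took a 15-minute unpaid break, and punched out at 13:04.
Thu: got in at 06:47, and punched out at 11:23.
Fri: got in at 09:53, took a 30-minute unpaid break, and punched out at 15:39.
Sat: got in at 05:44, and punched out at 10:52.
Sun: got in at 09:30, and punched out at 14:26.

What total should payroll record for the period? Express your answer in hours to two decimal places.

Mon: 05:49–11:31 = 5 h 42 min; less 45 min break → 4 h 57 min
Tue: 09:37–21:23 = 11 h 46 min; less 10 min break → 11 h 36 min
Wed: 06:16–13:04 = 6 h 48 min; less 15 min break → 6 h 33 min
Thu: 06:47–11:23 = 4 h 36 min
Fri: 09:53–15:39 = 5 h 46 min; less 30 min break → 5 h 16 min
Sat: 05:44–10:52 = 5 h 8 min
Sun: 09:30–14:26 = 4 h 56 min
Total: 4 h 57 min + 11 h 36 min + 6 h 33 min + 4 h 36 min + 5 h 16 min + 5 h 8 min + 4 h 56 min = 43 h 2 min.

43.03 hours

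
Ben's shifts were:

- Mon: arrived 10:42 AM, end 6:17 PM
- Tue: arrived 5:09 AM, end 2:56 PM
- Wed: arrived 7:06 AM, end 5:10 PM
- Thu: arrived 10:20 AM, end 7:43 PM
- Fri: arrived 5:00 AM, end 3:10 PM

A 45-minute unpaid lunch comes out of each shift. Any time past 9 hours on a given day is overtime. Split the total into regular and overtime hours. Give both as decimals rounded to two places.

Mon: 10:42 AM–6:17 PM = 7 h 35 min; less 45 min break → 6 h 50 min
Tue: 5:09 AM–2:56 PM = 9 h 47 min; less 45 min break → 9 h 2 min
Wed: 7:06 AM–5:10 PM = 10 h 4 min; less 45 min break → 9 h 19 min
Thu: 10:20 AM–7:43 PM = 9 h 23 min; less 45 min break → 8 h 38 min
Fri: 5:00 AM–3:10 PM = 10 h 10 min; less 45 min break → 9 h 25 min
Mon reg 6 h 50 min / OT 0 h 0 min; Tue reg 9 h 0 min / OT 0 h 2 min; Wed reg 9 h 0 min / OT 0 h 19 min; Thu reg 8 h 38 min / OT 0 h 0 min; Fri reg 9 h 0 min / OT 0 h 25 min.
Totals: regular 42 h 28 min, overtime 0 h 46 min.

Regular 42.47 hours, overtime 0.77 hours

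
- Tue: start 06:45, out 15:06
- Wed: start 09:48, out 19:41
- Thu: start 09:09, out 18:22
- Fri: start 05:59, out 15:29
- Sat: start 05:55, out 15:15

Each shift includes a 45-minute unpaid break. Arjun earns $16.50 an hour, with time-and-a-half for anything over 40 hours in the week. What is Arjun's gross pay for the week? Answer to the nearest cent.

Tue: 06:45–15:06 = 8 h 21 min; less 45 min break → 7 h 36 min
Wed: 09:48–19:41 = 9 h 53 min; less 45 min break → 9 h 8 min
Thu: 09:09–18:22 = 9 h 13 min; less 45 min break → 8 h 28 min
Fri: 05:59–15:29 = 9 h 30 min; less 45 min break → 8 h 45 min
Sat: 05:55–15:15 = 9 h 20 min; less 45 min break → 8 h 35 min
Total worked: 42 h 32 min = 2552 min.
Regular 40 h 0 min = 2400 min at $16.50/h; overtime 2 h 32 min = 152 min at $24.75/h.
Pay = (2400 × $16.50 + 152 × $24.75) ÷ 60 = $722.70.

$722.70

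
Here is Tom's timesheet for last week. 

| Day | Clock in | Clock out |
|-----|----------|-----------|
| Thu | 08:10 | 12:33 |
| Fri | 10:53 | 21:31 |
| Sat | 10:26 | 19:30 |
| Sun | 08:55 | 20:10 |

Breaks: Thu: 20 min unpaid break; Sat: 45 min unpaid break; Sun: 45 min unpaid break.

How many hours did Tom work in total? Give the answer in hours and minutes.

Thu: 08:10–12:33 = 4 h 23 min; less 20 min break → 4 h 3 min
Fri: 10:53–21:31 = 10 h 38 min
Sat: 10:26–19:30 = 9 h 4 min; less 45 min break → 8 h 19 min
Sun: 08:55–20:10 = 11 h 15 min; less 45 min break → 10 h 30 min
Total: 4 h 3 min + 10 h 38 min + 8 h 19 min + 10 h 30 min = 33 h 30 min.

33 h 30 min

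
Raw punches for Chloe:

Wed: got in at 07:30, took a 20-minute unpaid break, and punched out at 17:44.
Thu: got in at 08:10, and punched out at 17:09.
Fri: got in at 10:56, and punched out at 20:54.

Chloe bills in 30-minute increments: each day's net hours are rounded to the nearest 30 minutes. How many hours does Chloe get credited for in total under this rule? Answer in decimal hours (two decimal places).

29.00 hours

Wed: 07:30–17:44 = 10 h 14 min − 20 min = 9 h 54 min → rounds to 10 h 0 min
Thu: 08:10–17:09 = 8 h 59 min → rounds to 9 h 0 min
Fri: 10:56–20:54 = 9 h 58 min → rounds to 10 h 0 min
Total credited: 29 h 0 min.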